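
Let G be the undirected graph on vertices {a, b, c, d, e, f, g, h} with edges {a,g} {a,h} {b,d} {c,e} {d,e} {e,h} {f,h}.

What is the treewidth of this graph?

1

A width-1 tree decomposition is:
Bags: B1 = {e, h}  B2 = {a, h}  B3 = {d, e}  B4 = {a, g}  B5 = {c, e}  B6 = {b, d}  B7 = {f, h}
Tree: B1–B2, B1–B3, B2–B4, B3–B5, B3–B6, B1–B7
The largest bag has 2 vertices, giving width 1; this decomposition certifies tw(G) ≤ 1. G has an edge, so its treewidth is at least 1. The upper and lower bounds meet at 1, so that is the treewidth.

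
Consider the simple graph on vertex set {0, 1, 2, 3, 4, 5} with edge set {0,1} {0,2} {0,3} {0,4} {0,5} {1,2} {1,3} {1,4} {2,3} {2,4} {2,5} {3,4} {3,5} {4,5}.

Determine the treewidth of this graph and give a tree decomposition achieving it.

Treewidth 4.
One optimal decomposition is:
Bags: B1 = {0, 1, 2, 3, 4}  B2 = {0, 2, 3, 4, 5}
Tree: B1–B2

Each bag holds 5 vertices, so the decomposition has width 4, which upper-bounds the treewidth. Conversely, {0, 1, 2, 3, 4} is a clique of size 5, and the vertices of any clique must share a bag in every tree decomposition; so some bag has ≥ 5 vertices and tw(G) ≥ 4. Hence tw(G) = 4 exactly.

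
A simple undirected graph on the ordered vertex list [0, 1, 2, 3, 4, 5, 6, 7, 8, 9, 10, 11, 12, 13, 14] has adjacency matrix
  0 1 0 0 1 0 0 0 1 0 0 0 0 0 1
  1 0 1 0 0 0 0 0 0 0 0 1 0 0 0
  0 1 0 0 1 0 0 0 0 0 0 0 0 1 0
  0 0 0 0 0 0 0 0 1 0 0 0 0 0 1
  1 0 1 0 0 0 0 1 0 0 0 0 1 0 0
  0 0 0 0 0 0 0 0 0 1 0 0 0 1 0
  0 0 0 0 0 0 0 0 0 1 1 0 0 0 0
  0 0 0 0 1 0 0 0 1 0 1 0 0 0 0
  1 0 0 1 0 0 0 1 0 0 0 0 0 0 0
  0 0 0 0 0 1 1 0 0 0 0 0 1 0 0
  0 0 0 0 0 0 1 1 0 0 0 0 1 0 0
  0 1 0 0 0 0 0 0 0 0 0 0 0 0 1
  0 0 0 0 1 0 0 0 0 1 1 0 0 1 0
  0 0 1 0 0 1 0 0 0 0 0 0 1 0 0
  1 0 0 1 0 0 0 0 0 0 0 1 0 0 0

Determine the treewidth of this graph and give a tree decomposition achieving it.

The largest bag has 4 vertices, giving width 3; this decomposition certifies tw(G) ≤ 3. For the lower bound: the 4 vertex sets {5,6,9}, {13}, {12}, {2,4,7,10} are disjoint, each induces a connected subgraph, and every pair is joined by at least one edge of G. Contracting each set to a single vertex therefore yields K_{4} as a minor, and since treewidth is minor-monotone, tw(G) ≥ tw(K_{4}) = 3. Hence tw(G) = 3 exactly.

Treewidth 3.
One such decomposition:
Bags: B1 = {5, 6, 9, 13}  B2 = {6, 9, 12, 13}  B3 = {6, 10, 12, 13}  B4 = {2, 10, 12, 13}  B5 = {2, 4, 10, 12}  B6 = {2, 4, 7, 10}  B7 = {1, 2, 4, 7}  B8 = {0, 1, 4, 7}  B9 = {0, 1, 7, 8}  B10 = {0, 1, 8, 11}  B11 = {0, 8, 11, 14}  B12 = {3, 8, 11, 14}
Tree: B1–B2, B2–B3, B3–B4, B4–B5, B5–B6, B6–B7, B7–B8, B8–B9, B9–B10, B10–B11, B11–B12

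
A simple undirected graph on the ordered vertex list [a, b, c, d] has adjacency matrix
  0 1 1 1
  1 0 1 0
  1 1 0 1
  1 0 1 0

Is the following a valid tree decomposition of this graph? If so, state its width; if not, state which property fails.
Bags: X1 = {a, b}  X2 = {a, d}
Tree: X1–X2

No — vertex c appears in no bag.

A tree decomposition must satisfy three properties: every vertex lies in some bag; for every edge, both endpoints lie together in some bag; and for every vertex, the bags containing it form a connected subtree. Here vertex c appears in no bag, so the decomposition is invalid.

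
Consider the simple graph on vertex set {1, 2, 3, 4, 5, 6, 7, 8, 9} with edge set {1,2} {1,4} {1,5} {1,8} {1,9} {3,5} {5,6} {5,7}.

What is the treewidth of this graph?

A width-1 tree decomposition is:
Bags: B1 = {1, 4}  B2 = {1, 5}  B3 = {5, 7}  B4 = {1, 2}  B5 = {1, 9}  B6 = {5, 6}  B7 = {3, 5}  B8 = {1, 8}
Tree: B1–B2, B2–B3, B1–B4, B2–B5, B2–B6, B2–B7, B5–B8
Each bag holds 2 vertices, so the decomposition has width 1, which upper-bounds the treewidth. Any graph with an edge has treewidth ≥ 1, and G has the edge 1–4. The upper and lower bounds meet at 1, so that is the treewidth.

1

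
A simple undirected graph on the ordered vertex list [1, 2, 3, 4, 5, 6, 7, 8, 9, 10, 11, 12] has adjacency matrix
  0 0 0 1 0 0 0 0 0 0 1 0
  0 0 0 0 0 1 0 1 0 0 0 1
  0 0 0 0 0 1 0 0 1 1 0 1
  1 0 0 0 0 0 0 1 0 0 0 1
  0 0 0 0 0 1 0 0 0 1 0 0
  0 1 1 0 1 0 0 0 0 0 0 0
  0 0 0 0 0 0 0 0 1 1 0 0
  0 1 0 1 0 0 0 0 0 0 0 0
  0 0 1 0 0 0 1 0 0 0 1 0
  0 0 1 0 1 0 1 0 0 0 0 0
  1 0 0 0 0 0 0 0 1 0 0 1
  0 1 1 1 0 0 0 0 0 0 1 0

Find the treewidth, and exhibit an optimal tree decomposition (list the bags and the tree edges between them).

Treewidth 3.
Bags: B1 = {5, 6, 7, 10}  B2 = {3, 6, 7, 10}  B3 = {3, 6, 7, 9}  B4 = {2, 3, 6, 9}  B5 = {2, 3, 9, 12}  B6 = {2, 9, 11, 12}  B7 = {2, 8, 11, 12}  B8 = {4, 8, 11, 12}  B9 = {1, 4, 8, 11}
Tree: B1–B2, B2–B3, B3–B4, B4–B5, B5–B6, B6–B7, B7–B8, B8–B9

Every bag has size at most 4, so the width is 4 − 1 = 3 and tw(G) ≤ 3. For the lower bound: the 4 vertex sets {5,7,10}, {6}, {3}, {2,9,11,12} are disjoint, each induces a connected subgraph, and every pair is joined by at least one edge of G. Contracting each set to a single vertex therefore yields K_{4} as a minor, and since treewidth is minor-monotone, tw(G) ≥ tw(K_{4}) = 3. The upper and lower bounds meet at 3, so that is the treewidth.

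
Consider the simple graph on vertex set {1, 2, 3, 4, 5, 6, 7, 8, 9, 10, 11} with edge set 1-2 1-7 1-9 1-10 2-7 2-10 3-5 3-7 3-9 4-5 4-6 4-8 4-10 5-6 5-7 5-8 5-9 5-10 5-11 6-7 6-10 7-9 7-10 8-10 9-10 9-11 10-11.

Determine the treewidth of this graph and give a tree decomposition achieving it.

Each bag holds 4 vertices, so the decomposition has width 3, which upper-bounds the treewidth. For the lower bound, the 4 vertices {1, 7, 9, 10} are pairwise adjacent, and any tree decomposition puts a clique entirely inside one bag — forcing width ≥ 3. Hence tw(G) = 3 exactly.

Treewidth 3.
One optimal decomposition is:
Bags: B1 = {4, 5, 6, 10}  B2 = {5, 6, 7, 10}  B3 = {5, 7, 9, 10}  B4 = {1, 7, 9, 10}  B5 = {5, 9, 10, 11}  B6 = {3, 5, 7, 9}  B7 = {1, 2, 7, 10}  B8 = {4, 5, 8, 10}
Tree: B1–B2, B2–B3, B3–B4, B3–B5, B3–B6, B4–B7, B1–B8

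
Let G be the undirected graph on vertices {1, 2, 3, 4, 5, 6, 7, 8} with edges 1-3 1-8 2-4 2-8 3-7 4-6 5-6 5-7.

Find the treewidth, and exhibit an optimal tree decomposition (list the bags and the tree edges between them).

The largest bag has 3 vertices, giving width 2; this decomposition certifies tw(G) ≤ 2. Since 5–7–3–1–8–2–4–6–5 is a cycle in G, G is not acyclic. Forests are exactly the graphs of treewidth ≤ 1, so tw(G) ≥ 2. Hence tw(G) = 2 exactly.

Treewidth 2.
Bags: B1 = {3, 5, 7}  B2 = {1, 3, 5}  B3 = {1, 5, 8}  B4 = {2, 5, 8}  B5 = {2, 4, 5}  B6 = {4, 5, 6}
Tree: B1–B2, B2–B3, B3–B4, B4–B5, B5–B6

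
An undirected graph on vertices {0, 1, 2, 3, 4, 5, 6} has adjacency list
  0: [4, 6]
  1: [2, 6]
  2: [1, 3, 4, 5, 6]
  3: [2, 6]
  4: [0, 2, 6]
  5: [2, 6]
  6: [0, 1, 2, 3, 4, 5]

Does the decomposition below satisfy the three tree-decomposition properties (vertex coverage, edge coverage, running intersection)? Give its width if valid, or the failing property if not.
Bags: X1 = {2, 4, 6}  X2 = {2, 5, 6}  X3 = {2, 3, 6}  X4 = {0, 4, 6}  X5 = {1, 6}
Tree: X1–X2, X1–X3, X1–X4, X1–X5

No — edge (2,1) lies in no bag.

A tree decomposition must satisfy three properties: every vertex lies in some bag; for every edge, both endpoints lie together in some bag; and for every vertex, the bags containing it form a connected subtree. Here edge (2,1) lies in no bag, so the decomposition is invalid.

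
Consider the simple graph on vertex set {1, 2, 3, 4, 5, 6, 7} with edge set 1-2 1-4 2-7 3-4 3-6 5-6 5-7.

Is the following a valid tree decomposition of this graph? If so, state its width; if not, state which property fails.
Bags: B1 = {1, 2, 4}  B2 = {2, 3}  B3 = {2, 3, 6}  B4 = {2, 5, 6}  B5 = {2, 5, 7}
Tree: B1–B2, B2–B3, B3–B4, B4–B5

No — edge (4,3) lies in no bag.

A tree decomposition must satisfy three properties: every vertex lies in some bag; for every edge, both endpoints lie together in some bag; and for every vertex, the bags containing it form a connected subtree. Here edge (4,3) lies in no bag, so the decomposition is invalid.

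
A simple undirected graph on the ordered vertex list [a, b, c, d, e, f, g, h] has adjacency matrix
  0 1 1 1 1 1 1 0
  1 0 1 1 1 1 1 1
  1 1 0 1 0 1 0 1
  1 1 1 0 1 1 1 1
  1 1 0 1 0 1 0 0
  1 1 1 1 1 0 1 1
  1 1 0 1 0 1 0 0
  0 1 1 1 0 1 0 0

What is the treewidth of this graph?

A width-4 tree decomposition is:
Bags: B1 = {b, c, d, f, h}  B2 = {a, b, c, d, f}  B3 = {a, b, d, f, g}  B4 = {a, b, d, e, f}
Tree: B1–B2, B2–B3, B3–B4
The largest bag has 5 vertices, giving width 4; this decomposition certifies tw(G) ≤ 4. Conversely, {b, c, d, f, h} is a clique of size 5, and the vertices of any clique must share a bag in every tree decomposition; so some bag has ≥ 5 vertices and tw(G) ≥ 4. Therefore the treewidth is 4.

4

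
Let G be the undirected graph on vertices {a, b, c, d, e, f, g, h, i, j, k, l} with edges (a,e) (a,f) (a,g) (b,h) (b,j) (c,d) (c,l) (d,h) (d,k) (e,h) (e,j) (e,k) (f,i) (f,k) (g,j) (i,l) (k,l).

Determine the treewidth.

A width-3 tree decomposition is:
Bags: B1 = {c, d, i, l}  B2 = {d, i, k, l}  B3 = {d, f, i, k}  B4 = {d, f, h, k}  B5 = {e, f, h, k}  B6 = {a, e, f, h}  B7 = {a, b, e, h}  B8 = {a, b, e, j}  B9 = {a, b, g, j}
Tree: B1–B2, B2–B3, B3–B4, B4–B5, B5–B6, B6–B7, B7–B8, B8–B9
The largest bag has 4 vertices, giving width 3; this decomposition certifies tw(G) ≤ 3. For the lower bound: the 4 vertex sets {c,i,l}, {d}, {k}, {a,e,f,h} are disjoint, each induces a connected subgraph, and every pair is joined by at least one edge of G. Contracting each set to a single vertex therefore yields K_{4} as a minor, and since treewidth is minor-monotone, tw(G) ≥ tw(K_{4}) = 3. Combining the bounds, tw(G) = 3.

3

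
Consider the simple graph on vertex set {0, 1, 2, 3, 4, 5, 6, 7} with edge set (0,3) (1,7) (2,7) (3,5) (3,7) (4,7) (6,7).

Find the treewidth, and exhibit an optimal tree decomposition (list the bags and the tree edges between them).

Treewidth 1.
One optimal decomposition is:
Bags: B1 = {6, 7}  B2 = {4, 7}  B3 = {2, 7}  B4 = {3, 7}  B5 = {0, 3}  B6 = {3, 5}  B7 = {1, 7}
Tree: B1–B2, B1–B3, B1–B4, B4–B5, B5–B6, B2–B7

The largest bag has 2 vertices, giving width 1; this decomposition certifies tw(G) ≤ 1. Since G has at least one edge (e.g. 6–7), it is not an edgeless graph, so tw(G) ≥ 1. Therefore the treewidth is 1.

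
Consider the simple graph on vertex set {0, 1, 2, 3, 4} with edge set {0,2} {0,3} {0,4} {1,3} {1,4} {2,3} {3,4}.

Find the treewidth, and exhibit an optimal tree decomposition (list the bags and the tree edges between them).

The largest bag has 3 vertices, giving width 2; this decomposition certifies tw(G) ≤ 2. Conversely, {0, 2, 3} is a clique of size 3, and the vertices of any clique must share a bag in every tree decomposition; so some bag has ≥ 3 vertices and tw(G) ≥ 2. Hence tw(G) = 2 exactly.

Treewidth 2.
One optimal decomposition is:
Bags: B1 = {0, 3, 4}  B2 = {1, 3, 4}  B3 = {0, 2, 3}
Tree: B1–B2, B1–B3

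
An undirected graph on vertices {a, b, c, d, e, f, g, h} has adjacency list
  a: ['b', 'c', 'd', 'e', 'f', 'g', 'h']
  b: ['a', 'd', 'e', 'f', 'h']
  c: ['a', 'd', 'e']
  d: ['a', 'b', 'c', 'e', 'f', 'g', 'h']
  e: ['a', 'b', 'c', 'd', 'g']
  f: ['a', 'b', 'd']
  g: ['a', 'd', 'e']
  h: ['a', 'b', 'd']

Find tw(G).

3

A width-3 tree decomposition is:
Bags: B1 = {a, b, d, h}  B2 = {a, b, d, e}  B3 = {a, c, d, e}  B4 = {a, b, d, f}  B5 = {a, d, e, g}
Tree: B1–B2, B2–B3, B2–B4, B2–B5
Each bag holds 4 vertices, so the decomposition has width 3, which upper-bounds the treewidth. On the other hand G contains the 4-clique {a, d, e, g}. A clique must lie in a single bag of any decomposition, so no decomposition can have width below 3. Therefore the treewidth is 3.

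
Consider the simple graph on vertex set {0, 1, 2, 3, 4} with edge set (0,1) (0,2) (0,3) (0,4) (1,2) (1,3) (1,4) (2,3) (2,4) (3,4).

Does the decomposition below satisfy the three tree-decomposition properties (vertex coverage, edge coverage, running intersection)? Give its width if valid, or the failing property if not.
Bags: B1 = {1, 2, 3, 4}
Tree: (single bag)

No — vertex 0 appears in no bag.

A tree decomposition must satisfy three properties: every vertex lies in some bag; for every edge, both endpoints lie together in some bag; and for every vertex, the bags containing it form a connected subtree. Here vertex 0 appears in no bag, so the decomposition is invalid.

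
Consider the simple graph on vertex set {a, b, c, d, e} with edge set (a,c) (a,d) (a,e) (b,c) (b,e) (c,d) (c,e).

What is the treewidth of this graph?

A width-2 tree decomposition is:
Bags: B1 = {a, c, d}  B2 = {a, c, e}  B3 = {b, c, e}
Tree: B1–B2, B2–B3
The largest bag has 3 vertices, giving width 2; this decomposition certifies tw(G) ≤ 2. For the lower bound, the 3 vertices {a, c, d} are pairwise adjacent, and any tree decomposition puts a clique entirely inside one bag — forcing width ≥ 2. Therefore the treewidth is 2.

2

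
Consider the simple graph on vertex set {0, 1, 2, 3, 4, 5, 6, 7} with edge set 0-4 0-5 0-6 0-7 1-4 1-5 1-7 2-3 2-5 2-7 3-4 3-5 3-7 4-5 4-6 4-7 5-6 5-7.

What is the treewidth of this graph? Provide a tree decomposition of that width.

Treewidth 3.
One such decomposition:
Bags: B1 = {2, 3, 5, 7}  B2 = {3, 4, 5, 7}  B3 = {0, 4, 5, 7}  B4 = {0, 4, 5, 6}  B5 = {1, 4, 5, 7}
Tree: B1–B2, B2–B3, B3–B4, B3–B5

Every bag has size at most 4, so the width is 4 − 1 = 3 and tw(G) ≤ 3. For the lower bound, the 4 vertices {2, 3, 5, 7} are pairwise adjacent, and any tree decomposition puts a clique entirely inside one bag — forcing width ≥ 3. Combining the bounds, tw(G) = 3.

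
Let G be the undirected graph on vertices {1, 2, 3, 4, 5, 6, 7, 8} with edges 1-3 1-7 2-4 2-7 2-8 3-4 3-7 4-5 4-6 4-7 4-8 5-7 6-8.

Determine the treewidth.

A width-2 tree decomposition is:
Bags: B1 = {2, 4, 7}  B2 = {4, 5, 7}  B3 = {2, 4, 8}  B4 = {3, 4, 7}  B5 = {4, 6, 8}  B6 = {1, 3, 7}
Tree: B1–B2, B1–B3, B2–B4, B3–B5, B4–B6
The largest bag has 3 vertices, giving width 2; this decomposition certifies tw(G) ≤ 2. For the lower bound, the 3 vertices {1, 3, 7} are pairwise adjacent, and any tree decomposition puts a clique entirely inside one bag — forcing width ≥ 2. Therefore the treewidth is 2.

2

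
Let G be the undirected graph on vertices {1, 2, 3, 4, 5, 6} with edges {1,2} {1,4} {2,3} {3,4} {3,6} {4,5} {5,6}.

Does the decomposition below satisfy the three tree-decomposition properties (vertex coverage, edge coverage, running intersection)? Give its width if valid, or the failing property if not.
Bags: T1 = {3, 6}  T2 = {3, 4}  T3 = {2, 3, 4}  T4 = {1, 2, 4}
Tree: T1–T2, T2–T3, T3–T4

No — vertex 5 appears in no bag.

A tree decomposition must satisfy three properties: every vertex lies in some bag; for every edge, both endpoints lie together in some bag; and for every vertex, the bags containing it form a connected subtree. Here vertex 5 appears in no bag, so the decomposition is invalid.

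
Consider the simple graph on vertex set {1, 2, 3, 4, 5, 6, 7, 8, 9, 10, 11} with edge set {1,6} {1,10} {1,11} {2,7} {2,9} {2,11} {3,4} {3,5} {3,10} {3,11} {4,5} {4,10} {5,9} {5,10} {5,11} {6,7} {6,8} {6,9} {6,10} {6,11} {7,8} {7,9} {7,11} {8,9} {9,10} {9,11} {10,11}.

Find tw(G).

3

A width-3 tree decomposition is:
Bags: B1 = {5, 9, 10, 11}  B2 = {6, 9, 10, 11}  B3 = {3, 5, 10, 11}  B4 = {6, 7, 9, 11}  B5 = {2, 7, 9, 11}  B6 = {3, 4, 5, 10}  B7 = {1, 6, 10, 11}  B8 = {6, 7, 8, 9}
Tree: B1–B2, B1–B3, B2–B4, B4–B5, B3–B6, B2–B7, B4–B8
The largest bag has 4 vertices, giving width 3; this decomposition certifies tw(G) ≤ 3. On the other hand G contains the 4-clique {6, 7, 8, 9}. A clique must lie in a single bag of any decomposition, so no decomposition can have width below 3. Combining the bounds, tw(G) = 3.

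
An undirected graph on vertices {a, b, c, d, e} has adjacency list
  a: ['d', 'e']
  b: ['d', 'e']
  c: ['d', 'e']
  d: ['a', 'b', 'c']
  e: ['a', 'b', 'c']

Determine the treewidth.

2

A width-2 tree decomposition is:
Bags: B1 = {b, d, e}  B2 = {a, d, e}  B3 = {c, d, e}
Tree: B1–B2, B2–B3
The largest bag has 3 vertices, giving width 2; this decomposition certifies tw(G) ≤ 2. The edges b–e–a–d–b form a cycle, so G is not a tree and its treewidth is at least 2. Combining the bounds, tw(G) = 2.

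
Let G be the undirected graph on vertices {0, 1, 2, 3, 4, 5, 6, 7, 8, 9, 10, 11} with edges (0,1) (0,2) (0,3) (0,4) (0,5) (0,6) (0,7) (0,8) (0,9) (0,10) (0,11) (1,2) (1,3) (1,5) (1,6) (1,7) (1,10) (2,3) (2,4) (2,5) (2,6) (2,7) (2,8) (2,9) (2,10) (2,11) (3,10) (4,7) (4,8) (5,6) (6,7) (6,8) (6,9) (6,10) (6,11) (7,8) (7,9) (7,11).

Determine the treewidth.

A width-4 tree decomposition is:
Bags: B1 = {0, 1, 2, 5, 6}  B2 = {0, 1, 2, 6, 7}  B3 = {0, 2, 6, 7, 8}  B4 = {0, 2, 6, 7, 9}  B5 = {0, 1, 2, 6, 10}  B6 = {0, 2, 6, 7, 11}  B7 = {0, 1, 2, 3, 10}  B8 = {0, 2, 4, 7, 8}
Tree: B1–B2, B2–B3, B2–B4, B1–B5, B2–B6, B5–B7, B3–B8
The largest bag has 5 vertices, giving width 4; this decomposition certifies tw(G) ≤ 4. Conversely, {0, 1, 2, 3, 10} is a clique of size 5, and the vertices of any clique must share a bag in every tree decomposition; so some bag has ≥ 5 vertices and tw(G) ≥ 4. Combining the bounds, tw(G) = 4.

4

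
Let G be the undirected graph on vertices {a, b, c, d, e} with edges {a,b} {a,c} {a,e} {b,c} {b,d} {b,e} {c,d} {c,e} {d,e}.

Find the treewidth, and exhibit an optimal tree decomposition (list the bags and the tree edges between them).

Treewidth 3.
One optimal decomposition is:
Bags: B1 = {a, b, c, e}  B2 = {b, c, d, e}
Tree: B1–B2

Each bag holds 4 vertices, so the decomposition has width 3, which upper-bounds the treewidth. Conversely, {b, c, d, e} is a clique of size 4, and the vertices of any clique must share a bag in every tree decomposition; so some bag has ≥ 4 vertices and tw(G) ≥ 3. Therefore the treewidth is 3.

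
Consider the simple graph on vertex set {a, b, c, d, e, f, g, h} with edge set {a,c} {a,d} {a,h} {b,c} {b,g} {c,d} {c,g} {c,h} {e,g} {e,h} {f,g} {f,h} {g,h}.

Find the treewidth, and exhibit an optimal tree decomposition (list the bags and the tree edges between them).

Treewidth 2.
Bags: B1 = {c, g, h}  B2 = {a, c, h}  B3 = {b, c, g}  B4 = {a, c, d}  B5 = {f, g, h}  B6 = {e, g, h}
Tree: B1–B2, B1–B3, B2–B4, B1–B5, B1–B6

The largest bag has 3 vertices, giving width 2; this decomposition certifies tw(G) ≤ 2. For the lower bound, the 3 vertices {a, c, d} are pairwise adjacent, and any tree decomposition puts a clique entirely inside one bag — forcing width ≥ 2. The upper and lower bounds meet at 2, so that is the treewidth.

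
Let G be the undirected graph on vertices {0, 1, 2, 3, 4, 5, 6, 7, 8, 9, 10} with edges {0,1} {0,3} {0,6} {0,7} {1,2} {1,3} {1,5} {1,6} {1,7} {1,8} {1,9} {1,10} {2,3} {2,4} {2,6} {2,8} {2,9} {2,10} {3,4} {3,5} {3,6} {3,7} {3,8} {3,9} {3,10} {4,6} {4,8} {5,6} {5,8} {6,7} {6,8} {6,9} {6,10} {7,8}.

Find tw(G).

4

A width-4 tree decomposition is:
Bags: B1 = {1, 3, 6, 7, 8}  B2 = {1, 2, 3, 6, 8}  B3 = {1, 3, 5, 6, 8}  B4 = {1, 2, 3, 6, 9}  B5 = {0, 1, 3, 6, 7}  B6 = {1, 2, 3, 6, 10}  B7 = {2, 3, 4, 6, 8}
Tree: B1–B2, B1–B3, B2–B4, B1–B5, B2–B6, B2–B7
Each bag holds 5 vertices, so the decomposition has width 4, which upper-bounds the treewidth. On the other hand G contains the 5-clique {0, 1, 3, 6, 7}. A clique must lie in a single bag of any decomposition, so no decomposition can have width below 4. Hence tw(G) = 4 exactly.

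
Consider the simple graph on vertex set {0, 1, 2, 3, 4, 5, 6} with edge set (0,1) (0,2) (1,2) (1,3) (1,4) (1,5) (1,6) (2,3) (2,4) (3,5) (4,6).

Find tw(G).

2

A width-2 tree decomposition is:
Bags: B1 = {1, 2, 3}  B2 = {0, 1, 2}  B3 = {1, 3, 5}  B4 = {1, 2, 4}  B5 = {1, 4, 6}
Tree: B1–B2, B1–B3, B1–B4, B4–B5
Each bag holds 3 vertices, so the decomposition has width 2, which upper-bounds the treewidth. For the lower bound, the 3 vertices {0, 1, 2} are pairwise adjacent, and any tree decomposition puts a clique entirely inside one bag — forcing width ≥ 2. Hence tw(G) = 2 exactly.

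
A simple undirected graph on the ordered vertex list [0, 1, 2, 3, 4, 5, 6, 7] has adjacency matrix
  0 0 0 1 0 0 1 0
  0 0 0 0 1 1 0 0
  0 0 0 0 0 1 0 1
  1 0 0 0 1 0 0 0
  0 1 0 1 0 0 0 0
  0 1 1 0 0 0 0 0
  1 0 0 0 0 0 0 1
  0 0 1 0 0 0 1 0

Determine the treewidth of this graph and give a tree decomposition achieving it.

Treewidth 2.
Bags: B1 = {0, 6, 7}  B2 = {0, 2, 7}  B3 = {0, 2, 5}  B4 = {0, 1, 5}  B5 = {0, 1, 4}  B6 = {0, 3, 4}
Tree: B1–B2, B2–B3, B3–B4, B4–B5, B5–B6

Each bag holds 3 vertices, so the decomposition has width 2, which upper-bounds the treewidth. For the lower bound, G contains the cycle 0–6–7–2–5–1–4–3–0, so G is not a forest; only forests have treewidth ≤ 1, hence tw(G) ≥ 2. Combining the bounds, tw(G) = 2.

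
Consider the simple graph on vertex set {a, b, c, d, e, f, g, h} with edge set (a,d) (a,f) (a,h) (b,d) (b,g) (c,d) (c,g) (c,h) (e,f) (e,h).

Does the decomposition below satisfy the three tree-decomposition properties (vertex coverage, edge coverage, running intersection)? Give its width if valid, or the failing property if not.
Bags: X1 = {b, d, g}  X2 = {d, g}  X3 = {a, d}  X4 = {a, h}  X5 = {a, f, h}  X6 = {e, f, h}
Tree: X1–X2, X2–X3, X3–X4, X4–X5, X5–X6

A tree decomposition must satisfy three properties: every vertex lies in some bag; for every edge, both endpoints lie together in some bag; and for every vertex, the bags containing it form a connected subtree. Here vertex c appears in no bag, so the decomposition is invalid.

No — vertex c appears in no bag.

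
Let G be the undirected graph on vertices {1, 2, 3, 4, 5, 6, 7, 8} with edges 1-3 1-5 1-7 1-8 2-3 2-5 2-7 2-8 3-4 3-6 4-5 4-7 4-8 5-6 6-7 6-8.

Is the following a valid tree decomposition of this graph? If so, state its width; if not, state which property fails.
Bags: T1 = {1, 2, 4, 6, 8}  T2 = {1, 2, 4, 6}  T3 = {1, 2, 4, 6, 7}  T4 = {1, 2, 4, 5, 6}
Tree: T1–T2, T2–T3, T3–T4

A tree decomposition must satisfy three properties: every vertex lies in some bag; for every edge, both endpoints lie together in some bag; and for every vertex, the bags containing it form a connected subtree. Here vertex 3 appears in no bag, so the decomposition is invalid.

No — vertex 3 appears in no bag.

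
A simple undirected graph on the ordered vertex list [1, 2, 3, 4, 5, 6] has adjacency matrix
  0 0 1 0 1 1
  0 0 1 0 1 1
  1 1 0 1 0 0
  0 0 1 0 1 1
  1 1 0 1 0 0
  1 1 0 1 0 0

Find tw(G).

3

A width-3 tree decomposition is:
Bags: B1 = {1, 2, 4, 5}  B2 = {1, 2, 4, 6}  B3 = {1, 2, 3, 4}
Tree: B1–B2, B2–B3
Every bag has size at most 4, so the width is 4 − 1 = 3 and tw(G) ≤ 3. For the lower bound: the 4 vertex sets {1,5}, {2,6}, {4}, {3} are disjoint, each induces a connected subgraph, and every pair is joined by at least one edge of G. Contracting each set to a single vertex therefore yields K_{4} as a minor, and since treewidth is minor-monotone, tw(G) ≥ tw(K_{4}) = 3. Combining the bounds, tw(G) = 3.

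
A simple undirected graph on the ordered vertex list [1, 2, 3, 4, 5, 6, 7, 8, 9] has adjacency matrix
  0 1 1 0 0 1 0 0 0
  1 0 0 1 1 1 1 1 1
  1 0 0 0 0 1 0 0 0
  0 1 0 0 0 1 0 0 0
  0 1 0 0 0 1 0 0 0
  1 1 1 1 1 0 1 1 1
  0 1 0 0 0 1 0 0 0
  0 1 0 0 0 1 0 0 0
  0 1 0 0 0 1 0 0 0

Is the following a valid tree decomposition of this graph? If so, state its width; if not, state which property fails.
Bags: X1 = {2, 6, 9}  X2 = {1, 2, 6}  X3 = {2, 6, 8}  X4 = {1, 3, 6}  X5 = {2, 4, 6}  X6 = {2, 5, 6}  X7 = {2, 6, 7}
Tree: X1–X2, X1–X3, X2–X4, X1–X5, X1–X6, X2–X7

Yes; width 2.

Vertex coverage: the bags together contain {1, 2, 3, 4, 5, 6, 7, 8, 9}, the full vertex set. Edge coverage: each edge of G has both endpoints in at least one bag. Running intersection: for every vertex, the bags containing it form a connected subtree. All three properties hold, so this is a valid tree decomposition of width max|bag| − 1 = 2, and hence tw(G) ≤ 2.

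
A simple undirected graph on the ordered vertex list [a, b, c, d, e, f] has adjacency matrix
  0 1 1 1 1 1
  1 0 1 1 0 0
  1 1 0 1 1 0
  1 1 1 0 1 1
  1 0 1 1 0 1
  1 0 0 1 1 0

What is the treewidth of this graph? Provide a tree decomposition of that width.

The largest bag has 4 vertices, giving width 3; this decomposition certifies tw(G) ≤ 3. For the lower bound, the 4 vertices {a, c, d, e} are pairwise adjacent, and any tree decomposition puts a clique entirely inside one bag — forcing width ≥ 3. Therefore the treewidth is 3.

Treewidth 3.
Bags: B1 = {a, d, e, f}  B2 = {a, c, d, e}  B3 = {a, b, c, d}
Tree: B1–B2, B2–B3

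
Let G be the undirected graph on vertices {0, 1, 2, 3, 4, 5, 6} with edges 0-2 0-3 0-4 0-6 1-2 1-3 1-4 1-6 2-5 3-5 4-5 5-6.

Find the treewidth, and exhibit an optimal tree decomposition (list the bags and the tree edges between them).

Treewidth 3.
One optimal decomposition is:
Bags: B1 = {0, 1, 5, 6}  B2 = {0, 1, 4, 5}  B3 = {0, 1, 3, 5}  B4 = {0, 1, 2, 5}
Tree: B1–B2, B2–B3, B3–B4

The largest bag has 4 vertices, giving width 3; this decomposition certifies tw(G) ≤ 3. For the lower bound: the 4 vertex sets {1,6}, {0,4}, {5}, {3} are disjoint, each induces a connected subgraph, and every pair is joined by at least one edge of G. Contracting each set to a single vertex therefore yields K_{4} as a minor, and since treewidth is minor-monotone, tw(G) ≥ tw(K_{4}) = 3. Hence tw(G) = 3 exactly.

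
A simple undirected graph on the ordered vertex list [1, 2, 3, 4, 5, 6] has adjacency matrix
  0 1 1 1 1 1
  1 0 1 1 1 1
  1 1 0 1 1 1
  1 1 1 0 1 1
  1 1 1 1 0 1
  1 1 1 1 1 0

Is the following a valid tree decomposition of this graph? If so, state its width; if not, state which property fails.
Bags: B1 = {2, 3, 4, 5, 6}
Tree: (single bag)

No — vertex 1 appears in no bag.

A tree decomposition must satisfy three properties: every vertex lies in some bag; for every edge, both endpoints lie together in some bag; and for every vertex, the bags containing it form a connected subtree. Here vertex 1 appears in no bag, so the decomposition is invalid.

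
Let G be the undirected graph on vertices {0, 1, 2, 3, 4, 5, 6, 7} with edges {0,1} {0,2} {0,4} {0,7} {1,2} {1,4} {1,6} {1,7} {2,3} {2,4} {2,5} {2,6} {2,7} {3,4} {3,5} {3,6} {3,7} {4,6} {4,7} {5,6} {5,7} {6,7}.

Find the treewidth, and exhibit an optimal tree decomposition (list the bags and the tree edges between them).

Each bag holds 5 vertices, so the decomposition has width 4, which upper-bounds the treewidth. For the lower bound, the 5 vertices {0, 1, 2, 4, 7} are pairwise adjacent, and any tree decomposition puts a clique entirely inside one bag — forcing width ≥ 4. Combining the bounds, tw(G) = 4.

Treewidth 4.
Bags: B1 = {1, 2, 4, 6, 7}  B2 = {2, 3, 4, 6, 7}  B3 = {2, 3, 5, 6, 7}  B4 = {0, 1, 2, 4, 7}
Tree: B1–B2, B2–B3, B1–B4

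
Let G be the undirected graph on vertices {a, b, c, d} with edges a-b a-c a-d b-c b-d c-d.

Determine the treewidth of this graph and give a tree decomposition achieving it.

Treewidth 3.
One such decomposition:
Bags: B1 = {a, b, c, d}
Tree: (single bag)

A single bag containing all 4 vertices is trivially a valid decomposition of width 3. Conversely, {a, b, c, d} is a clique of size 4, and the vertices of any clique must share a bag in every tree decomposition; so some bag has ≥ 4 vertices and tw(G) ≥ 3. The upper and lower bounds meet at 3, so that is the treewidth.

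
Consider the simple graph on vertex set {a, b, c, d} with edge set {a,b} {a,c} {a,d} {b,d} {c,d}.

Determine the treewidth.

2

A width-2 tree decomposition is:
Bags: B1 = {a, c, d}  B2 = {a, b, d}
Tree: B1–B2
Each bag holds 3 vertices, so the decomposition has width 2, which upper-bounds the treewidth. On the other hand G contains the 3-clique {a, c, d}. A clique must lie in a single bag of any decomposition, so no decomposition can have width below 2. The upper and lower bounds meet at 2, so that is the treewidth.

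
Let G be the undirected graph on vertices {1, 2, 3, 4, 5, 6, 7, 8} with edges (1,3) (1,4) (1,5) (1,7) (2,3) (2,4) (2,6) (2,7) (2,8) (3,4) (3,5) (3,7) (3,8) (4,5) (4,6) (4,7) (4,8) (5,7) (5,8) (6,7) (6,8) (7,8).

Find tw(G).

4

A width-4 tree decomposition is:
Bags: B1 = {1, 3, 4, 5, 7}  B2 = {3, 4, 5, 7, 8}  B3 = {2, 3, 4, 7, 8}  B4 = {2, 4, 6, 7, 8}
Tree: B1–B2, B2–B3, B3–B4
Each bag holds 5 vertices, so the decomposition has width 4, which upper-bounds the treewidth. Conversely, {2, 3, 4, 7, 8} is a clique of size 5, and the vertices of any clique must share a bag in every tree decomposition; so some bag has ≥ 5 vertices and tw(G) ≥ 4. Hence tw(G) = 4 exactly.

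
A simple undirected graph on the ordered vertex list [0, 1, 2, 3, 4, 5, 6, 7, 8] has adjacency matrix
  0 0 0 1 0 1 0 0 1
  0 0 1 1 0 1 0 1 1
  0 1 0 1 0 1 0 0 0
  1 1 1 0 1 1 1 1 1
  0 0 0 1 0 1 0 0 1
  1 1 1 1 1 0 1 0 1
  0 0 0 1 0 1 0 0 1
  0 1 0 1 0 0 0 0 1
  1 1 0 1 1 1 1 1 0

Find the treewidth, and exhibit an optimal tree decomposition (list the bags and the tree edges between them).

Each bag holds 4 vertices, so the decomposition has width 3, which upper-bounds the treewidth. On the other hand G contains the 4-clique {0, 3, 5, 8}. A clique must lie in a single bag of any decomposition, so no decomposition can have width below 3. Combining the bounds, tw(G) = 3.

Treewidth 3.
One such decomposition:
Bags: B1 = {1, 2, 3, 5}  B2 = {1, 3, 5, 8}  B3 = {3, 5, 6, 8}  B4 = {3, 4, 5, 8}  B5 = {0, 3, 5, 8}  B6 = {1, 3, 7, 8}
Tree: B1–B2, B2–B3, B2–B4, B3–B5, B2–B6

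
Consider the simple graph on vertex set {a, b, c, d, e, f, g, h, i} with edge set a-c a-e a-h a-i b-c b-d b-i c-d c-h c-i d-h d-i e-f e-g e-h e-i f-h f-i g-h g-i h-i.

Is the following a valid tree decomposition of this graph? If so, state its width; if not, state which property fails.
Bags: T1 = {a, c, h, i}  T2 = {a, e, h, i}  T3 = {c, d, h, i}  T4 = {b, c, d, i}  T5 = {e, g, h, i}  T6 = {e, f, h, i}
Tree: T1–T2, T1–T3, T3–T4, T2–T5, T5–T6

Yes; width 3.

Checking the three conditions: (i) the bags cover all of {a, b, c, d, e, f, g, h, i}; (ii) for each edge, some bag contains both endpoints; (iii) the bags containing any fixed vertex form a subtree. All hold, so the decomposition is valid with width 4 − 1 = 3.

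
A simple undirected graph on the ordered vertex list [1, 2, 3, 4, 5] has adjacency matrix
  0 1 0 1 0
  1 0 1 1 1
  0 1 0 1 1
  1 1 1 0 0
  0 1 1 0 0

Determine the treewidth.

A width-2 tree decomposition is:
Bags: B1 = {2, 3, 5}  B2 = {2, 3, 4}  B3 = {1, 2, 4}
Tree: B1–B2, B2–B3
Every bag has size at most 3, so the width is 3 − 1 = 2 and tw(G) ≤ 2. On the other hand G contains the 3-clique {1, 2, 4}. A clique must lie in a single bag of any decomposition, so no decomposition can have width below 2. Therefore the treewidth is 2.

2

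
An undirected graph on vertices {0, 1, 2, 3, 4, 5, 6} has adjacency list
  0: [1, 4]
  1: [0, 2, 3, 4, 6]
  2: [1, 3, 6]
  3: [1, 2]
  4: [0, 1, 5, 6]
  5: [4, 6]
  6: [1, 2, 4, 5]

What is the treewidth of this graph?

A width-2 tree decomposition is:
Bags: B1 = {1, 2, 6}  B2 = {1, 2, 3}  B3 = {1, 4, 6}  B4 = {4, 5, 6}  B5 = {0, 1, 4}
Tree: B1–B2, B1–B3, B3–B4, B3–B5
Every bag has size at most 3, so the width is 3 − 1 = 2 and tw(G) ≤ 2. For the lower bound, the 3 vertices {0, 1, 4} are pairwise adjacent, and any tree decomposition puts a clique entirely inside one bag — forcing width ≥ 2. Combining the bounds, tw(G) = 2.

2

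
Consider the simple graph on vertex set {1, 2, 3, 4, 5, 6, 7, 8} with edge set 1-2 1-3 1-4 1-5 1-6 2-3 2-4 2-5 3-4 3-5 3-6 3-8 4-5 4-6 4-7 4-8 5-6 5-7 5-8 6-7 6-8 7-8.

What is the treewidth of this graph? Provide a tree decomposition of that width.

Every bag has size at most 5, so the width is 5 − 1 = 4 and tw(G) ≤ 4. On the other hand G contains the 5-clique {3, 4, 5, 6, 8}. A clique must lie in a single bag of any decomposition, so no decomposition can have width below 4. The upper and lower bounds meet at 4, so that is the treewidth.

Treewidth 4.
One optimal decomposition is:
Bags: B1 = {3, 4, 5, 6, 8}  B2 = {1, 3, 4, 5, 6}  B3 = {4, 5, 6, 7, 8}  B4 = {1, 2, 3, 4, 5}
Tree: B1–B2, B1–B3, B2–B4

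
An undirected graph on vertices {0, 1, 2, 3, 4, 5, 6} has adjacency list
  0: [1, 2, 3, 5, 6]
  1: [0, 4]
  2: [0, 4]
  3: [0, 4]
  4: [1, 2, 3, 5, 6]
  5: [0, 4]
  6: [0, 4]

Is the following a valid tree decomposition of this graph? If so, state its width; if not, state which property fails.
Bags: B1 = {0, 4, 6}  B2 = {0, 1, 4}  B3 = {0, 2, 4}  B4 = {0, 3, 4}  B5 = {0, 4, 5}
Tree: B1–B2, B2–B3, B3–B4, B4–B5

Yes; width 2.

Vertex coverage: the bags together contain {0, 1, 2, 3, 4, 5, 6}, the full vertex set. Edge coverage: each edge of G has both endpoints in at least one bag. Running intersection: for every vertex, the bags containing it form a connected subtree. All three properties hold, so this is a valid tree decomposition of width max|bag| − 1 = 2, and hence tw(G) ≤ 2.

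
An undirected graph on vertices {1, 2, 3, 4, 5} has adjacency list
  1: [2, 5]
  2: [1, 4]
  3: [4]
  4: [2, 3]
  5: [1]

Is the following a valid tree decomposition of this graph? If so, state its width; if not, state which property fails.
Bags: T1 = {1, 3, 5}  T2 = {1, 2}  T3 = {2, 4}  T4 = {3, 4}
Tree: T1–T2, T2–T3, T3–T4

No — bags containing vertex 3 are not connected in the tree.

A tree decomposition must satisfy three properties: every vertex lies in some bag; for every edge, both endpoints lie together in some bag; and for every vertex, the bags containing it form a connected subtree. Here bags containing vertex 3 are not connected in the tree, so the decomposition is invalid.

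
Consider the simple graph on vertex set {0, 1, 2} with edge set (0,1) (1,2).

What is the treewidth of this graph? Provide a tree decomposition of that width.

Treewidth 1.
One such decomposition:
Bags: B1 = {1, 2}  B2 = {0, 1}
Tree: B1–B2

Each bag holds 2 vertices, so the decomposition has width 1, which upper-bounds the treewidth. Any graph with an edge has treewidth ≥ 1, and G has the edge 1–2. The upper and lower bounds meet at 1, so that is the treewidth.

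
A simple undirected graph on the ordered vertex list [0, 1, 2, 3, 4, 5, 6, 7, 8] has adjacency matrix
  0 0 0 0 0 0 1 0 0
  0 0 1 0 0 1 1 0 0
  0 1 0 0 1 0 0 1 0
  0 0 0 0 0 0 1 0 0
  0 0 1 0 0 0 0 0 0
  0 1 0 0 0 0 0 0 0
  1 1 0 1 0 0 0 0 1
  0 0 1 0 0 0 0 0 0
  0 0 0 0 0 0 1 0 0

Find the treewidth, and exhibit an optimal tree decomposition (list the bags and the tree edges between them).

The largest bag has 2 vertices, giving width 1; this decomposition certifies tw(G) ≤ 1. Since G has at least one edge (e.g. 6–1), it is not an edgeless graph, so tw(G) ≥ 1. Therefore the treewidth is 1.

Treewidth 1.
Bags: B1 = {1, 6}  B2 = {1, 5}  B3 = {3, 6}  B4 = {1, 2}  B5 = {2, 7}  B6 = {0, 6}  B7 = {6, 8}  B8 = {2, 4}
Tree: B1–B2, B1–B3, B2–B4, B4–B5, B3–B6, B6–B7, B4–B8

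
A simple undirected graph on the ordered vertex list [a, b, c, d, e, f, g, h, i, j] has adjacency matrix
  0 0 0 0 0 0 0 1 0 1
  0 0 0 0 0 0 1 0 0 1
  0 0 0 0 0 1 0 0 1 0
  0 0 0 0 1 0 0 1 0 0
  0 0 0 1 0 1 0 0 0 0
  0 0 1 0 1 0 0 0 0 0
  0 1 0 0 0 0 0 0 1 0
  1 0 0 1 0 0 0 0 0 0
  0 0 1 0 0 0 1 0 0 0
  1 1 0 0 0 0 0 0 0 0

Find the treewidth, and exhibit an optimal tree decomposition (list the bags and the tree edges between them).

Treewidth 2.
One optimal decomposition is:
Bags: B1 = {b, g, j}  B2 = {g, i, j}  B3 = {c, i, j}  B4 = {c, f, j}  B5 = {e, f, j}  B6 = {d, e, j}  B7 = {d, h, j}  B8 = {a, h, j}
Tree: B1–B2, B2–B3, B3–B4, B4–B5, B5–B6, B6–B7, B7–B8

Every bag has size at most 3, so the width is 3 − 1 = 2 and tw(G) ≤ 2. Since j–b–g–i–c–f–e–d–h–a–j is a cycle in G, G is not acyclic. Forests are exactly the graphs of treewidth ≤ 1, so tw(G) ≥ 2. The upper and lower bounds meet at 2, so that is the treewidth.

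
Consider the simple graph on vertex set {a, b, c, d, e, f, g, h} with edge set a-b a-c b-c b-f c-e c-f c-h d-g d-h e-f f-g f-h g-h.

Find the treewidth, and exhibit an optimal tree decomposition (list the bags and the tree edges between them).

Each bag holds 3 vertices, so the decomposition has width 2, which upper-bounds the treewidth. On the other hand G contains the 3-clique {d, g, h}. A clique must lie in a single bag of any decomposition, so no decomposition can have width below 2. Hence tw(G) = 2 exactly.

Treewidth 2.
One optimal decomposition is:
Bags: B1 = {b, c, f}  B2 = {a, b, c}  B3 = {c, f, h}  B4 = {f, g, h}  B5 = {d, g, h}  B6 = {c, e, f}
Tree: B1–B2, B1–B3, B3–B4, B4–B5, B3–B6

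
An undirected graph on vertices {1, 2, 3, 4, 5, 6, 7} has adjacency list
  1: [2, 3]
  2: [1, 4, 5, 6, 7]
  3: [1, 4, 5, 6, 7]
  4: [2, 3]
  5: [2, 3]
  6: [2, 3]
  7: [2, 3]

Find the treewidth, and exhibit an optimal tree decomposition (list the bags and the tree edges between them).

The largest bag has 3 vertices, giving width 2; this decomposition certifies tw(G) ≤ 2. For the lower bound, G contains the cycle 3–7–2–6–3, so G is not a forest; only forests have treewidth ≤ 1, hence tw(G) ≥ 2. Therefore the treewidth is 2.

Treewidth 2.
One optimal decomposition is:
Bags: B1 = {2, 3, 7}  B2 = {2, 3, 6}  B3 = {2, 3, 4}  B4 = {1, 2, 3}  B5 = {2, 3, 5}
Tree: B1–B2, B2–B3, B3–B4, B4–B5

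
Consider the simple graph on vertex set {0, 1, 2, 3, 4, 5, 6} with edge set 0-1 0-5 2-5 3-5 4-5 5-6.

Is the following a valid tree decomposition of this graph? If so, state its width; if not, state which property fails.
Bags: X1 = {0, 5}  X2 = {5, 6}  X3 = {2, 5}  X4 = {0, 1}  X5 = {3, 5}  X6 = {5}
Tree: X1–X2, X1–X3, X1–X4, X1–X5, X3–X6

A tree decomposition must satisfy three properties: every vertex lies in some bag; for every edge, both endpoints lie together in some bag; and for every vertex, the bags containing it form a connected subtree. Here vertex 4 appears in no bag, so the decomposition is invalid.

No — vertex 4 appears in no bag.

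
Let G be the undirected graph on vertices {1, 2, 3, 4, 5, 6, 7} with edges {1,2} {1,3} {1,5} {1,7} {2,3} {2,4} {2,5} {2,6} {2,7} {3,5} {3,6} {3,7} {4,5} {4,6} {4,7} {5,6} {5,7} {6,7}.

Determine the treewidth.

4

A width-4 tree decomposition is:
Bags: B1 = {2, 3, 5, 6, 7}  B2 = {2, 4, 5, 6, 7}  B3 = {1, 2, 3, 5, 7}
Tree: B1–B2, B1–B3
Each bag holds 5 vertices, so the decomposition has width 4, which upper-bounds the treewidth. For the lower bound, the 5 vertices {1, 2, 3, 5, 7} are pairwise adjacent, and any tree decomposition puts a clique entirely inside one bag — forcing width ≥ 4. Therefore the treewidth is 4.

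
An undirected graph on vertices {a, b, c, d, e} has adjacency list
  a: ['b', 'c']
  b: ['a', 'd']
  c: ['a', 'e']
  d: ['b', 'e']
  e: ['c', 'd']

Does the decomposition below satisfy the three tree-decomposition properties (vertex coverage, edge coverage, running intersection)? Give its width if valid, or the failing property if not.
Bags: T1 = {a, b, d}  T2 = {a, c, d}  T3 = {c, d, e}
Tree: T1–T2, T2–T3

Yes; width 2.

Checking the three conditions: (i) the bags cover all of {a, b, c, d, e}; (ii) for each edge, some bag contains both endpoints; (iii) the bags containing any fixed vertex form a subtree. All hold, so the decomposition is valid with width 3 − 1 = 2.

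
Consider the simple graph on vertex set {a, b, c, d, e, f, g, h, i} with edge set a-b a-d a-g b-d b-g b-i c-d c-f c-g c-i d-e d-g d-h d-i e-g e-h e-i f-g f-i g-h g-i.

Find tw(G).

3

A width-3 tree decomposition is:
Bags: B1 = {a, b, d, g}  B2 = {b, d, g, i}  B3 = {c, d, g, i}  B4 = {c, f, g, i}  B5 = {d, e, g, i}  B6 = {d, e, g, h}
Tree: B1–B2, B2–B3, B3–B4, B2–B5, B5–B6
Every bag has size at most 4, so the width is 4 − 1 = 3 and tw(G) ≤ 3. For the lower bound, the 4 vertices {d, e, g, h} are pairwise adjacent, and any tree decomposition puts a clique entirely inside one bag — forcing width ≥ 3. Hence tw(G) = 3 exactly.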